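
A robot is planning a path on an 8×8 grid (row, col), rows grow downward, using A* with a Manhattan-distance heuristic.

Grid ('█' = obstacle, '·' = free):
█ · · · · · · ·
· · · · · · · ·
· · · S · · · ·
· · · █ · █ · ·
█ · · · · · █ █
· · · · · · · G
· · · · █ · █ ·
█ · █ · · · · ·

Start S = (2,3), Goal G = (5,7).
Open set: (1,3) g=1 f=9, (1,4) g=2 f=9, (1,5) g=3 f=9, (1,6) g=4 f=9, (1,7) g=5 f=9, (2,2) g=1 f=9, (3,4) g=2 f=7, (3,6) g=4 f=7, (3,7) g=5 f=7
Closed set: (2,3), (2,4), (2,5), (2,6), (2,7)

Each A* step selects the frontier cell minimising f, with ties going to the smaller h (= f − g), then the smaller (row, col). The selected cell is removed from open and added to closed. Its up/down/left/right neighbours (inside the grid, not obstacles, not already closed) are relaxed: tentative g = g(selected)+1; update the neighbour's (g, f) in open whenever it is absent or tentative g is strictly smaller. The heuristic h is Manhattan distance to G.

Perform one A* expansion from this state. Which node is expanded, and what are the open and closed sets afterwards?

step 1: expand (3,7) (f=7, h=2) → closed; open now [(1,3) g=1 f=9, (1,4) g=2 f=9, (1,5) g=3 f=9, (1,6) g=4 f=9, (1,7) g=5 f=9, (2,2) g=1 f=9, (3,4) g=2 f=7, (3,6) g=4 f=7]

expanded=(3,7); open=[(1,3) g=1 f=9, (1,4) g=2 f=9, (1,5) g=3 f=9, (1,6) g=4 f=9, (1,7) g=5 f=9, (2,2) g=1 f=9, (3,4) g=2 f=7, (3,6) g=4 f=7]; closed=[(2,3), (2,4), (2,5), (2,6), (2,7), (3,7)]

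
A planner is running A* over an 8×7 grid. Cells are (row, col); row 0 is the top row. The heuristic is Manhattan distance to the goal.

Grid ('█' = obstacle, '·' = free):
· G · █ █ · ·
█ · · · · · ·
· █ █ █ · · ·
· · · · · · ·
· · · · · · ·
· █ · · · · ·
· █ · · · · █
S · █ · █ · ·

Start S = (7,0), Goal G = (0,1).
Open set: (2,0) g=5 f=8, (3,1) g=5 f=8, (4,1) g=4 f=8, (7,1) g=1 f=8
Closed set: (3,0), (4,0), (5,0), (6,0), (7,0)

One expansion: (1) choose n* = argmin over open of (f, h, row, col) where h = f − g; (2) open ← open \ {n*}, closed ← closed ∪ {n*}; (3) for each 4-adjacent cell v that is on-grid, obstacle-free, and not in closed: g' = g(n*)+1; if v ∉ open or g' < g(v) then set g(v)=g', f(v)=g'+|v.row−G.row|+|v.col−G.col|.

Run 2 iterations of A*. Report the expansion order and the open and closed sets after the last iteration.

order=[(2,0) → (3,1)]; open=[(3,2) g=6 f=10, (4,1) g=4 f=8, (7,1) g=1 f=8]; closed=[(2,0), (3,0), (3,1), (4,0), (5,0), (6,0), (7,0)]

step 1: expand (2,0) (f=8, h=3) → closed; open now [(3,1) g=5 f=8, (4,1) g=4 f=8, (7,1) g=1 f=8]
step 2: expand (3,1) (f=8, h=3) → closed; open now [(3,2) g=6 f=10, (4,1) g=4 f=8, (7,1) g=1 f=8]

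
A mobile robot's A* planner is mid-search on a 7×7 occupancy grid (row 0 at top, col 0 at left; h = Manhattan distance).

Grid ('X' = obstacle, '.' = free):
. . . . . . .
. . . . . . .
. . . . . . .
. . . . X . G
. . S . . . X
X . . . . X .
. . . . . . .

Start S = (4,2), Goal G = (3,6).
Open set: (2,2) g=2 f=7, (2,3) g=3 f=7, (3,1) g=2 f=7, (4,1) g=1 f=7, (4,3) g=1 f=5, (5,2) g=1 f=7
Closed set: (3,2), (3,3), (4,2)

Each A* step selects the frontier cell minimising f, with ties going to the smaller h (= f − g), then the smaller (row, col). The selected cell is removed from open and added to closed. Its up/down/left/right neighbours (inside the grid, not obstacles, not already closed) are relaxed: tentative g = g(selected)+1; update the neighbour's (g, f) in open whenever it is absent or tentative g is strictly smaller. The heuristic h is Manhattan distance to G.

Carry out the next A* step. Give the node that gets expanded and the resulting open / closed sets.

step 1: expand (4,3) (f=5, h=4) → closed; open now [(2,2) g=2 f=7, (2,3) g=3 f=7, (3,1) g=2 f=7, (4,1) g=1 f=7, (4,4) g=2 f=5, (5,2) g=1 f=7, (5,3) g=2 f=7]

expanded=(4,3); open=[(2,2) g=2 f=7, (2,3) g=3 f=7, (3,1) g=2 f=7, (4,1) g=1 f=7, (4,4) g=2 f=5, (5,2) g=1 f=7, (5,3) g=2 f=7]; closed=[(3,2), (3,3), (4,2), (4,3)]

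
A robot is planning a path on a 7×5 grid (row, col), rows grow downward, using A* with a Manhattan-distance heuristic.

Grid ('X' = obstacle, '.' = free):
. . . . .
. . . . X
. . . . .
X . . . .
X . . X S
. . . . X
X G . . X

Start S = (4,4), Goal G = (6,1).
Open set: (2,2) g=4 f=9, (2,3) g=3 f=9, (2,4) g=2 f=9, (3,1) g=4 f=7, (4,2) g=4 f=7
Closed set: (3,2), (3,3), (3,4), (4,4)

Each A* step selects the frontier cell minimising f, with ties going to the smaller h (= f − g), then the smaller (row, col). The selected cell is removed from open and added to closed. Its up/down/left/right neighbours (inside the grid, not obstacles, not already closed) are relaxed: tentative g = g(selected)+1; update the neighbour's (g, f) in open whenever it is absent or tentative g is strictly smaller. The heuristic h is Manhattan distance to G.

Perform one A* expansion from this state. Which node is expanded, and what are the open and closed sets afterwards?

step 1: expand (3,1) (f=7, h=3) → closed; open now [(2,1) g=5 f=9, (2,2) g=4 f=9, (2,3) g=3 f=9, (2,4) g=2 f=9, (4,1) g=5 f=7, (4,2) g=4 f=7]

expanded=(3,1); open=[(2,1) g=5 f=9, (2,2) g=4 f=9, (2,3) g=3 f=9, (2,4) g=2 f=9, (4,1) g=5 f=7, (4,2) g=4 f=7]; closed=[(3,1), (3,2), (3,3), (3,4), (4,4)]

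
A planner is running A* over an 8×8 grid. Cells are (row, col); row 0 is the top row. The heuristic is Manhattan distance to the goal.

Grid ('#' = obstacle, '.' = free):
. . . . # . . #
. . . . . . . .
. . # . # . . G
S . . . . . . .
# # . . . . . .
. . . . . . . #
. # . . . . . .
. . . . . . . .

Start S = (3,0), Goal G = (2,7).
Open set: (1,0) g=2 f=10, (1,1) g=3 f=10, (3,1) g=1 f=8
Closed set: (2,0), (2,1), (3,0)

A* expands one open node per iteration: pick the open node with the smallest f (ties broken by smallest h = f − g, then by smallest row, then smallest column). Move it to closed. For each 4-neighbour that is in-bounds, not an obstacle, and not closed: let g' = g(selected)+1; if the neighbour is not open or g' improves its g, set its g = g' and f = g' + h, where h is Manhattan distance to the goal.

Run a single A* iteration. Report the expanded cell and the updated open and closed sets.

step 1: expand (3,1) (f=8, h=7) → closed; open now [(1,0) g=2 f=10, (1,1) g=3 f=10, (3,2) g=2 f=8]

expanded=(3,1); open=[(1,0) g=2 f=10, (1,1) g=3 f=10, (3,2) g=2 f=8]; closed=[(2,0), (2,1), (3,0), (3,1)]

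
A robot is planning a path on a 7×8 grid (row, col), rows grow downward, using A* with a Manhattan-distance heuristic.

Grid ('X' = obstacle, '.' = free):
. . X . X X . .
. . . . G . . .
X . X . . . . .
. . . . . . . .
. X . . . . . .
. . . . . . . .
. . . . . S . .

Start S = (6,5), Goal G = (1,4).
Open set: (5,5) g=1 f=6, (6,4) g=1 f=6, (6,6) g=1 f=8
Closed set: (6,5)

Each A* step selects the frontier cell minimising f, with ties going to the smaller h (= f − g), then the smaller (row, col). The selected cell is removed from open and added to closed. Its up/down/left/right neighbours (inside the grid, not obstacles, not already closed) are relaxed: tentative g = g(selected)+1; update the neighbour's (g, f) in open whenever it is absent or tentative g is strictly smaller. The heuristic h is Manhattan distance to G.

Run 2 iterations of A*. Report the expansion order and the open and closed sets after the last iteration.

step 1: expand (5,5) (f=6, h=5) → closed; open now [(4,5) g=2 f=6, (5,4) g=2 f=6, (5,6) g=2 f=8, (6,4) g=1 f=6, (6,6) g=1 f=8]
step 2: expand (4,5) (f=6, h=4) → closed; open now [(3,5) g=3 f=6, (4,4) g=3 f=6, (4,6) g=3 f=8, (5,4) g=2 f=6, (5,6) g=2 f=8, (6,4) g=1 f=6, (6,6) g=1 f=8]

order=[(5,5) → (4,5)]; open=[(3,5) g=3 f=6, (4,4) g=3 f=6, (4,6) g=3 f=8, (5,4) g=2 f=6, (5,6) g=2 f=8, (6,4) g=1 f=6, (6,6) g=1 f=8]; closed=[(4,5), (5,5), (6,5)]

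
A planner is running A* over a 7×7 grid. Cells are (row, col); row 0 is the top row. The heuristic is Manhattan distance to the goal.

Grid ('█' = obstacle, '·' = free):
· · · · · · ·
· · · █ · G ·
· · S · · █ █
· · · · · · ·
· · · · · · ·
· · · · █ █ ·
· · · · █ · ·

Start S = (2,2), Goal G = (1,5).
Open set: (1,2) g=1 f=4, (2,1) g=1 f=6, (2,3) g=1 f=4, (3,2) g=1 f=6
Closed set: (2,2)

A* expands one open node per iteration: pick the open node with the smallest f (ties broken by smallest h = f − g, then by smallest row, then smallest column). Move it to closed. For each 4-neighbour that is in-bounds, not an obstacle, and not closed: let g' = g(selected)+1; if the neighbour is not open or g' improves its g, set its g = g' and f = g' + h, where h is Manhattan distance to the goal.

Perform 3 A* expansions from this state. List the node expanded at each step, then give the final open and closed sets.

order=[(1,2) → (2,3) → (2,4)]; open=[(0,2) g=2 f=6, (1,1) g=2 f=6, (1,4) g=3 f=4, (2,1) g=1 f=6, (3,2) g=1 f=6, (3,3) g=2 f=6, (3,4) g=3 f=6]; closed=[(1,2), (2,2), (2,3), (2,4)]

step 1: expand (1,2) (f=4, h=3) → closed; open now [(0,2) g=2 f=6, (1,1) g=2 f=6, (2,1) g=1 f=6, (2,3) g=1 f=4, (3,2) g=1 f=6]
step 2: expand (2,3) (f=4, h=3) → closed; open now [(0,2) g=2 f=6, (1,1) g=2 f=6, (2,1) g=1 f=6, (2,4) g=2 f=4, (3,2) g=1 f=6, (3,3) g=2 f=6]
step 3: expand (2,4) (f=4, h=2) → closed; open now [(0,2) g=2 f=6, (1,1) g=2 f=6, (1,4) g=3 f=4, (2,1) g=1 f=6, (3,2) g=1 f=6, (3,3) g=2 f=6, (3,4) g=3 f=6]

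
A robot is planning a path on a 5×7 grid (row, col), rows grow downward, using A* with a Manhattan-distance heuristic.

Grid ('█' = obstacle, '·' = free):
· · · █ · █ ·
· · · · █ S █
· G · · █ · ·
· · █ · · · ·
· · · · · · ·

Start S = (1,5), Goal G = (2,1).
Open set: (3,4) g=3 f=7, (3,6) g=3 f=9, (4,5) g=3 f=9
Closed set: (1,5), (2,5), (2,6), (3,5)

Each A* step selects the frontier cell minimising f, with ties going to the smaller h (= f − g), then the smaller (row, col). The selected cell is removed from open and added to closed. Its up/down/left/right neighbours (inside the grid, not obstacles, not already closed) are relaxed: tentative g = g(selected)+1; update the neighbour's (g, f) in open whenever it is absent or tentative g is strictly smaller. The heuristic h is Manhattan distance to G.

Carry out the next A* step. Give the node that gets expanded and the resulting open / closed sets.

step 1: expand (3,4) (f=7, h=4) → closed; open now [(3,3) g=4 f=7, (3,6) g=3 f=9, (4,4) g=4 f=9, (4,5) g=3 f=9]

expanded=(3,4); open=[(3,3) g=4 f=7, (3,6) g=3 f=9, (4,4) g=4 f=9, (4,5) g=3 f=9]; closed=[(1,5), (2,5), (2,6), (3,4), (3,5)]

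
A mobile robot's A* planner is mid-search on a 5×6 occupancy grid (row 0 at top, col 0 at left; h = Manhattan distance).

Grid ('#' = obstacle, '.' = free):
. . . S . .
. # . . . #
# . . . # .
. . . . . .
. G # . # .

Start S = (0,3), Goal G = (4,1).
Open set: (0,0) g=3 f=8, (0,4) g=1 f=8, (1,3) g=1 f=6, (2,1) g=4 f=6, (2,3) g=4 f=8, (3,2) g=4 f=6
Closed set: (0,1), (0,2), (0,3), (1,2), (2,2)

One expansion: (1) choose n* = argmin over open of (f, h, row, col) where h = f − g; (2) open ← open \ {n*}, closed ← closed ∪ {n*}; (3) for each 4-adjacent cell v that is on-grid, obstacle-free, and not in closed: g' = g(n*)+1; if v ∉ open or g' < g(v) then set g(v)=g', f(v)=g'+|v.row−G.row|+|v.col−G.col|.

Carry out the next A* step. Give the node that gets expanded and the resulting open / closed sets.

expanded=(2,1); open=[(0,0) g=3 f=8, (0,4) g=1 f=8, (1,3) g=1 f=6, (2,3) g=4 f=8, (3,1) g=5 f=6, (3,2) g=4 f=6]; closed=[(0,1), (0,2), (0,3), (1,2), (2,1), (2,2)]

step 1: expand (2,1) (f=6, h=2) → closed; open now [(0,0) g=3 f=8, (0,4) g=1 f=8, (1,3) g=1 f=6, (2,3) g=4 f=8, (3,1) g=5 f=6, (3,2) g=4 f=6]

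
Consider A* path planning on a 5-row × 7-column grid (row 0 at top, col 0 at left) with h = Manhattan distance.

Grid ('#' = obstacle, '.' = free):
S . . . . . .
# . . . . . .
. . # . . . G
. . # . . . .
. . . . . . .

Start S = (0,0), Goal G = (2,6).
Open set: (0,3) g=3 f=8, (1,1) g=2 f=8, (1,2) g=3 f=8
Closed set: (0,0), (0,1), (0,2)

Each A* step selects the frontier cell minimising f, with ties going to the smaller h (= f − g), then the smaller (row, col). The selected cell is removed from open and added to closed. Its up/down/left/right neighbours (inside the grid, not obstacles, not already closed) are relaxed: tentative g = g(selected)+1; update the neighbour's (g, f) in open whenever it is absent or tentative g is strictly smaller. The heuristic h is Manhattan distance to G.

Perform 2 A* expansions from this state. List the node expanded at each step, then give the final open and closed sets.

order=[(0,3) → (0,4)]; open=[(0,5) g=5 f=8, (1,1) g=2 f=8, (1,2) g=3 f=8, (1,3) g=4 f=8, (1,4) g=5 f=8]; closed=[(0,0), (0,1), (0,2), (0,3), (0,4)]

step 1: expand (0,3) (f=8, h=5) → closed; open now [(0,4) g=4 f=8, (1,1) g=2 f=8, (1,2) g=3 f=8, (1,3) g=4 f=8]
step 2: expand (0,4) (f=8, h=4) → closed; open now [(0,5) g=5 f=8, (1,1) g=2 f=8, (1,2) g=3 f=8, (1,3) g=4 f=8, (1,4) g=5 f=8]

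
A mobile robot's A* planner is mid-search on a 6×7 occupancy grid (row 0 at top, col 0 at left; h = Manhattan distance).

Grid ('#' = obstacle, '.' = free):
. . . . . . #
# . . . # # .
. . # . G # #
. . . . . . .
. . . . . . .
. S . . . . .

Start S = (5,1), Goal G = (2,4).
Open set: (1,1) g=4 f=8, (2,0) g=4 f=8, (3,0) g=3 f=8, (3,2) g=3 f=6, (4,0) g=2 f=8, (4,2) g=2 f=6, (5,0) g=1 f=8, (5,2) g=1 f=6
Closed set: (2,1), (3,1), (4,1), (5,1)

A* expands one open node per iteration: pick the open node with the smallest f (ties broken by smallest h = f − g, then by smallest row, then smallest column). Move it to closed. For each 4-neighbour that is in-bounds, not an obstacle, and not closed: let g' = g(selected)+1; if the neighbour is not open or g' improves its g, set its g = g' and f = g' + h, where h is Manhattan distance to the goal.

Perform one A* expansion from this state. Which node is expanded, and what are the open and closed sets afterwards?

step 1: expand (3,2) (f=6, h=3) → closed; open now [(1,1) g=4 f=8, (2,0) g=4 f=8, (3,0) g=3 f=8, (3,3) g=4 f=6, (4,0) g=2 f=8, (4,2) g=2 f=6, (5,0) g=1 f=8, (5,2) g=1 f=6]

expanded=(3,2); open=[(1,1) g=4 f=8, (2,0) g=4 f=8, (3,0) g=3 f=8, (3,3) g=4 f=6, (4,0) g=2 f=8, (4,2) g=2 f=6, (5,0) g=1 f=8, (5,2) g=1 f=6]; closed=[(2,1), (3,1), (3,2), (4,1), (5,1)]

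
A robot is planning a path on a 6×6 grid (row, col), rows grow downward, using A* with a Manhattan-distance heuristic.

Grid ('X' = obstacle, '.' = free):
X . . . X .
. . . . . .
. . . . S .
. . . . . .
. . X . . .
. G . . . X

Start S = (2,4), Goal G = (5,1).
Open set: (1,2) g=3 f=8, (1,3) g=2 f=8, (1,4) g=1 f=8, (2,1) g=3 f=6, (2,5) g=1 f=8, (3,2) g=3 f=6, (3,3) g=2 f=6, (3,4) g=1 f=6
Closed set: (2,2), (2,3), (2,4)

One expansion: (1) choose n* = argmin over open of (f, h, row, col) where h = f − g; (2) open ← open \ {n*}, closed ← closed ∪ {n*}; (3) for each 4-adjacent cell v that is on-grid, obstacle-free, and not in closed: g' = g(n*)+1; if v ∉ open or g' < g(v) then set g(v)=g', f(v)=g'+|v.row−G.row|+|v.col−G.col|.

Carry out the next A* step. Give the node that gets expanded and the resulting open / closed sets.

step 1: expand (2,1) (f=6, h=3) → closed; open now [(1,1) g=4 f=8, (1,2) g=3 f=8, (1,3) g=2 f=8, (1,4) g=1 f=8, (2,0) g=4 f=8, (2,5) g=1 f=8, (3,1) g=4 f=6, (3,2) g=3 f=6, (3,3) g=2 f=6, (3,4) g=1 f=6]

expanded=(2,1); open=[(1,1) g=4 f=8, (1,2) g=3 f=8, (1,3) g=2 f=8, (1,4) g=1 f=8, (2,0) g=4 f=8, (2,5) g=1 f=8, (3,1) g=4 f=6, (3,2) g=3 f=6, (3,3) g=2 f=6, (3,4) g=1 f=6]; closed=[(2,1), (2,2), (2,3), (2,4)]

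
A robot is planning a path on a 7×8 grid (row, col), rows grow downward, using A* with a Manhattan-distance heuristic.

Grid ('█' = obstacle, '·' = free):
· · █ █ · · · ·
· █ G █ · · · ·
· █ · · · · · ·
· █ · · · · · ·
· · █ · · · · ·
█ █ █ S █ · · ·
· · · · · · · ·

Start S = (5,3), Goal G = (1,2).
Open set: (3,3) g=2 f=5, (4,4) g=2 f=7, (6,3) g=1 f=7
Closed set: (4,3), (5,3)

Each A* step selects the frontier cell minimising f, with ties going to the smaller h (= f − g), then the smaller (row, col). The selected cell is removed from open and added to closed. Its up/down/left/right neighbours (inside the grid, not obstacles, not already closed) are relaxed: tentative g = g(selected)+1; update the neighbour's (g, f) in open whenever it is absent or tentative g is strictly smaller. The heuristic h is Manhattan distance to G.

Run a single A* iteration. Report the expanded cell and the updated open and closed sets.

expanded=(3,3); open=[(2,3) g=3 f=5, (3,2) g=3 f=5, (3,4) g=3 f=7, (4,4) g=2 f=7, (6,3) g=1 f=7]; closed=[(3,3), (4,3), (5,3)]

step 1: expand (3,3) (f=5, h=3) → closed; open now [(2,3) g=3 f=5, (3,2) g=3 f=5, (3,4) g=3 f=7, (4,4) g=2 f=7, (6,3) g=1 f=7]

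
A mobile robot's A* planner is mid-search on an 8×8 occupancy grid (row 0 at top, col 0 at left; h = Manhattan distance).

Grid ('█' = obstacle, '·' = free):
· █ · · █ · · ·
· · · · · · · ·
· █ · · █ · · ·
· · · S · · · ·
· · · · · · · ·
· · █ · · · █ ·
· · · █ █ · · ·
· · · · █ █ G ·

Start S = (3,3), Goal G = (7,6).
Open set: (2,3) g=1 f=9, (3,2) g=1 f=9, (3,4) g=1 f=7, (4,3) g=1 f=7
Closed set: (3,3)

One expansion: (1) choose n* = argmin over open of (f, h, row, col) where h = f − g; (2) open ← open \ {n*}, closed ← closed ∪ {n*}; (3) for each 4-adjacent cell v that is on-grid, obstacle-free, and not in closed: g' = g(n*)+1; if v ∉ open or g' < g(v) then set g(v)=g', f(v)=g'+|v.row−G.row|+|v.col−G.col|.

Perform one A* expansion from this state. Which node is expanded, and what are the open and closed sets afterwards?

expanded=(3,4); open=[(2,3) g=1 f=9, (3,2) g=1 f=9, (3,5) g=2 f=7, (4,3) g=1 f=7, (4,4) g=2 f=7]; closed=[(3,3), (3,4)]

step 1: expand (3,4) (f=7, h=6) → closed; open now [(2,3) g=1 f=9, (3,2) g=1 f=9, (3,5) g=2 f=7, (4,3) g=1 f=7, (4,4) g=2 f=7]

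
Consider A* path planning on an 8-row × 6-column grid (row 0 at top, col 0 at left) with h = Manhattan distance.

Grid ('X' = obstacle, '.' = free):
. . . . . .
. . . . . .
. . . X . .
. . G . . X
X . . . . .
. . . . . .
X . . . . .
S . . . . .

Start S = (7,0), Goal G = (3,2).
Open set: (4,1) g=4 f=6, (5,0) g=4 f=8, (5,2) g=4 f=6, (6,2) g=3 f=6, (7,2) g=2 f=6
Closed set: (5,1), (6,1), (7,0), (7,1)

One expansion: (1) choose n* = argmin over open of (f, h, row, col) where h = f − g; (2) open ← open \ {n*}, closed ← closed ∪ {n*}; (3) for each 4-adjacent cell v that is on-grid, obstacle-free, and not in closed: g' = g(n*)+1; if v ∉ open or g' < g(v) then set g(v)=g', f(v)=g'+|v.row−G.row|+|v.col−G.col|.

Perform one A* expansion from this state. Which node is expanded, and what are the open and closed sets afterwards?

expanded=(4,1); open=[(3,1) g=5 f=6, (4,2) g=5 f=6, (5,0) g=4 f=8, (5,2) g=4 f=6, (6,2) g=3 f=6, (7,2) g=2 f=6]; closed=[(4,1), (5,1), (6,1), (7,0), (7,1)]

step 1: expand (4,1) (f=6, h=2) → closed; open now [(3,1) g=5 f=6, (4,2) g=5 f=6, (5,0) g=4 f=8, (5,2) g=4 f=6, (6,2) g=3 f=6, (7,2) g=2 f=6]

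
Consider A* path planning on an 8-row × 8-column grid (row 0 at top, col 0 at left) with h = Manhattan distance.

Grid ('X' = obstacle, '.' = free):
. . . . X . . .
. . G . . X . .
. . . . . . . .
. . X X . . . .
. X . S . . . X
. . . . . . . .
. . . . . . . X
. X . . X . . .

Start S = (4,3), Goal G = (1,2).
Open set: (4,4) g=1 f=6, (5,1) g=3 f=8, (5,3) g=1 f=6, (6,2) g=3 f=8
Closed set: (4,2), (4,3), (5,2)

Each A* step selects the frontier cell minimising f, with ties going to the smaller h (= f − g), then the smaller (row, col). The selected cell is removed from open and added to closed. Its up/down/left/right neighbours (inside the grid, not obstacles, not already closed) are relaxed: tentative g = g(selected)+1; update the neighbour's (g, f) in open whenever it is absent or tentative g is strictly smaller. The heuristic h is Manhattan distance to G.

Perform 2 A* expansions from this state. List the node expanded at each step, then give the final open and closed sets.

order=[(4,4) → (3,4)]; open=[(2,4) g=3 f=6, (3,5) g=3 f=8, (4,5) g=2 f=8, (5,1) g=3 f=8, (5,3) g=1 f=6, (5,4) g=2 f=8, (6,2) g=3 f=8]; closed=[(3,4), (4,2), (4,3), (4,4), (5,2)]

step 1: expand (4,4) (f=6, h=5) → closed; open now [(3,4) g=2 f=6, (4,5) g=2 f=8, (5,1) g=3 f=8, (5,3) g=1 f=6, (5,4) g=2 f=8, (6,2) g=3 f=8]
step 2: expand (3,4) (f=6, h=4) → closed; open now [(2,4) g=3 f=6, (3,5) g=3 f=8, (4,5) g=2 f=8, (5,1) g=3 f=8, (5,3) g=1 f=6, (5,4) g=2 f=8, (6,2) g=3 f=8]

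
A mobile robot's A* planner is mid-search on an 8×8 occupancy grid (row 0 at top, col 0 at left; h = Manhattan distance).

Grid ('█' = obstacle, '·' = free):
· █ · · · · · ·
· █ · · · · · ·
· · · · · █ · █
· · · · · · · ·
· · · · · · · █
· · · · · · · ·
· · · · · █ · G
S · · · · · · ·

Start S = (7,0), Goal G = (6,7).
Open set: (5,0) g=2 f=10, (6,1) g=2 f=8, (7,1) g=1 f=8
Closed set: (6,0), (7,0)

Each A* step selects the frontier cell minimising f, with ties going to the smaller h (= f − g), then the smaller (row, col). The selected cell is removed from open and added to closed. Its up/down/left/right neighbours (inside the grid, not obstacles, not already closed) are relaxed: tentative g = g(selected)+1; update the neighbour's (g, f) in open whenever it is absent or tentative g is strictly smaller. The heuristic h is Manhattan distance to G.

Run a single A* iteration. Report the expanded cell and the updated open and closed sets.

step 1: expand (6,1) (f=8, h=6) → closed; open now [(5,0) g=2 f=10, (5,1) g=3 f=10, (6,2) g=3 f=8, (7,1) g=1 f=8]

expanded=(6,1); open=[(5,0) g=2 f=10, (5,1) g=3 f=10, (6,2) g=3 f=8, (7,1) g=1 f=8]; closed=[(6,0), (6,1), (7,0)]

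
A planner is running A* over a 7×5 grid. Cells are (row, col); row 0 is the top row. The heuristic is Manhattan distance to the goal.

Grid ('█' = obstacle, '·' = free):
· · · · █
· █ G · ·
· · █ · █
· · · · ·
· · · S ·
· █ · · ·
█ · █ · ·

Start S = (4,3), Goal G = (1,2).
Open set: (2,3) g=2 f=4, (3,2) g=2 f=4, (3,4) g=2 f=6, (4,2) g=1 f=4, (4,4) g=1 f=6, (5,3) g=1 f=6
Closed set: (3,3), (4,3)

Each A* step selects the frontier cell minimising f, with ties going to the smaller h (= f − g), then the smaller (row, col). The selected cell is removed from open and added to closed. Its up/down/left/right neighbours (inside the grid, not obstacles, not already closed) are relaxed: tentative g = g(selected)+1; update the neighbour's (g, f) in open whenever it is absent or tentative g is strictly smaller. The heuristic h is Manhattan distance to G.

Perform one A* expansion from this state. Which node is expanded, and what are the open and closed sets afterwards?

expanded=(2,3); open=[(1,3) g=3 f=4, (3,2) g=2 f=4, (3,4) g=2 f=6, (4,2) g=1 f=4, (4,4) g=1 f=6, (5,3) g=1 f=6]; closed=[(2,3), (3,3), (4,3)]

step 1: expand (2,3) (f=4, h=2) → closed; open now [(1,3) g=3 f=4, (3,2) g=2 f=4, (3,4) g=2 f=6, (4,2) g=1 f=4, (4,4) g=1 f=6, (5,3) g=1 f=6]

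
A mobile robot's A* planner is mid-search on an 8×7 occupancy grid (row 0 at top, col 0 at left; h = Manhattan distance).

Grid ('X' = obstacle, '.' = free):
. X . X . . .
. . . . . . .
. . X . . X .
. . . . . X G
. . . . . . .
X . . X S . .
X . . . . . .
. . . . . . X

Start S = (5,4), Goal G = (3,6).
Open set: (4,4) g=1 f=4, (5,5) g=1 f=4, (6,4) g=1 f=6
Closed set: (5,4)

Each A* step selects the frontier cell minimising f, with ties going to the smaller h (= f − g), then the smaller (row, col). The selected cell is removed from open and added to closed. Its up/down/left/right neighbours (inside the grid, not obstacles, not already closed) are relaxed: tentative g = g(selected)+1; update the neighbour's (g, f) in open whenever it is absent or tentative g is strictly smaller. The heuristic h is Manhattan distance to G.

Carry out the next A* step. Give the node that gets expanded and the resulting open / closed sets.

expanded=(4,4); open=[(3,4) g=2 f=4, (4,3) g=2 f=6, (4,5) g=2 f=4, (5,5) g=1 f=4, (6,4) g=1 f=6]; closed=[(4,4), (5,4)]

step 1: expand (4,4) (f=4, h=3) → closed; open now [(3,4) g=2 f=4, (4,3) g=2 f=6, (4,5) g=2 f=4, (5,5) g=1 f=4, (6,4) g=1 f=6]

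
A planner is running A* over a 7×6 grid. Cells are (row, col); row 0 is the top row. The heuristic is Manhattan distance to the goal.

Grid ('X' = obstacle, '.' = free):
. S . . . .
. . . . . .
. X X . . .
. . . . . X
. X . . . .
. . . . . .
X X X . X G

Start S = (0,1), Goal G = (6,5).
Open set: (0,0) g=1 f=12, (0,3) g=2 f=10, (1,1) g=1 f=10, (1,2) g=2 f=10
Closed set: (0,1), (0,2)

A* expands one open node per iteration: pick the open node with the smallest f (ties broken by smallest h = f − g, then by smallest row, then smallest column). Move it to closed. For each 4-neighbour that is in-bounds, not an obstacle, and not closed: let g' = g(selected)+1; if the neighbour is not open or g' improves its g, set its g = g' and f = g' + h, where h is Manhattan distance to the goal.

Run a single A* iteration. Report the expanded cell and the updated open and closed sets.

step 1: expand (0,3) (f=10, h=8) → closed; open now [(0,0) g=1 f=12, (0,4) g=3 f=10, (1,1) g=1 f=10, (1,2) g=2 f=10, (1,3) g=3 f=10]

expanded=(0,3); open=[(0,0) g=1 f=12, (0,4) g=3 f=10, (1,1) g=1 f=10, (1,2) g=2 f=10, (1,3) g=3 f=10]; closed=[(0,1), (0,2), (0,3)]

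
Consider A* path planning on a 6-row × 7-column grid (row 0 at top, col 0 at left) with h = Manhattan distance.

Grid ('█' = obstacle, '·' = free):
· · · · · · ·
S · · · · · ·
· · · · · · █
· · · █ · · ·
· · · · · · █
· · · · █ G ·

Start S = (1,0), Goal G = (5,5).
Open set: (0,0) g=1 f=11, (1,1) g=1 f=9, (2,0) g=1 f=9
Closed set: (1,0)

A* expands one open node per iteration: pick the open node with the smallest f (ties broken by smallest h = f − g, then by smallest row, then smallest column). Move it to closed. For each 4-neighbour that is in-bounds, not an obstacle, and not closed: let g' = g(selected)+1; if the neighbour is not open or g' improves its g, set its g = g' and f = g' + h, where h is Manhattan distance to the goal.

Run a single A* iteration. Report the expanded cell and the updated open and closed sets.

expanded=(1,1); open=[(0,0) g=1 f=11, (0,1) g=2 f=11, (1,2) g=2 f=9, (2,0) g=1 f=9, (2,1) g=2 f=9]; closed=[(1,0), (1,1)]

step 1: expand (1,1) (f=9, h=8) → closed; open now [(0,0) g=1 f=11, (0,1) g=2 f=11, (1,2) g=2 f=9, (2,0) g=1 f=9, (2,1) g=2 f=9]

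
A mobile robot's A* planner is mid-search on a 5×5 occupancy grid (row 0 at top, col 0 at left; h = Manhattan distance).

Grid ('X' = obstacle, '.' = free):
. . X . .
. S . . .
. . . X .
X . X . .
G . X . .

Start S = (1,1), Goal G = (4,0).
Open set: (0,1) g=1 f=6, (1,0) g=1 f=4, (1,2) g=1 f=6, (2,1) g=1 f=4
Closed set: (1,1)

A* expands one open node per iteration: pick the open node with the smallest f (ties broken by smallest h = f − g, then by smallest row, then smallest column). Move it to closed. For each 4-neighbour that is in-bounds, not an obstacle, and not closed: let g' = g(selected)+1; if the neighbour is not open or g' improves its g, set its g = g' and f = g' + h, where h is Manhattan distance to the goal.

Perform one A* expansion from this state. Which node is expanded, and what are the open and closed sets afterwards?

step 1: expand (1,0) (f=4, h=3) → closed; open now [(0,0) g=2 f=6, (0,1) g=1 f=6, (1,2) g=1 f=6, (2,0) g=2 f=4, (2,1) g=1 f=4]

expanded=(1,0); open=[(0,0) g=2 f=6, (0,1) g=1 f=6, (1,2) g=1 f=6, (2,0) g=2 f=4, (2,1) g=1 f=4]; closed=[(1,0), (1,1)]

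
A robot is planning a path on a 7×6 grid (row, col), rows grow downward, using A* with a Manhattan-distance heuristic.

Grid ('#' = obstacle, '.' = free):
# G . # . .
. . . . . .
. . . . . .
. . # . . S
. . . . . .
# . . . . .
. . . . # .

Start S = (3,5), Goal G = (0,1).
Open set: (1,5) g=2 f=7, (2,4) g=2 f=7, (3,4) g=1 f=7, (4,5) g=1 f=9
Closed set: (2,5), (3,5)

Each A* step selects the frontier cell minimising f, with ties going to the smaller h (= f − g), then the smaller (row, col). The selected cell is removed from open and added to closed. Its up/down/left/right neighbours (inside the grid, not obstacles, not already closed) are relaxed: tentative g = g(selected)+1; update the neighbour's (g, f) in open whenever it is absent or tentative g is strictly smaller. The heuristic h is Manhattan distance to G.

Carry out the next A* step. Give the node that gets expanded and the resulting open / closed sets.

step 1: expand (1,5) (f=7, h=5) → closed; open now [(0,5) g=3 f=7, (1,4) g=3 f=7, (2,4) g=2 f=7, (3,4) g=1 f=7, (4,5) g=1 f=9]

expanded=(1,5); open=[(0,5) g=3 f=7, (1,4) g=3 f=7, (2,4) g=2 f=7, (3,4) g=1 f=7, (4,5) g=1 f=9]; closed=[(1,5), (2,5), (3,5)]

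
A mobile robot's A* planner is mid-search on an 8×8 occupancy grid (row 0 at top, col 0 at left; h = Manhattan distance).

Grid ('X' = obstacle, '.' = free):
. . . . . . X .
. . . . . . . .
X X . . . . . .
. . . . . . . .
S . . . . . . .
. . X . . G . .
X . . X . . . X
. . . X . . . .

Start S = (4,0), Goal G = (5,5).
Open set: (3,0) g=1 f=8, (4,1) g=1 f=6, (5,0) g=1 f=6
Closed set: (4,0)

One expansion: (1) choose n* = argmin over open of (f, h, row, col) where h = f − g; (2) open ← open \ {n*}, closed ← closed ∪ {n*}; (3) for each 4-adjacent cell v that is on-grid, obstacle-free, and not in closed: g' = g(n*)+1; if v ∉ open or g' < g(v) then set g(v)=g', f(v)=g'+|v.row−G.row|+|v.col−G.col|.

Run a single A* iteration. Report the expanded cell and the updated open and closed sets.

expanded=(4,1); open=[(3,0) g=1 f=8, (3,1) g=2 f=8, (4,2) g=2 f=6, (5,0) g=1 f=6, (5,1) g=2 f=6]; closed=[(4,0), (4,1)]

step 1: expand (4,1) (f=6, h=5) → closed; open now [(3,0) g=1 f=8, (3,1) g=2 f=8, (4,2) g=2 f=6, (5,0) g=1 f=6, (5,1) g=2 f=6]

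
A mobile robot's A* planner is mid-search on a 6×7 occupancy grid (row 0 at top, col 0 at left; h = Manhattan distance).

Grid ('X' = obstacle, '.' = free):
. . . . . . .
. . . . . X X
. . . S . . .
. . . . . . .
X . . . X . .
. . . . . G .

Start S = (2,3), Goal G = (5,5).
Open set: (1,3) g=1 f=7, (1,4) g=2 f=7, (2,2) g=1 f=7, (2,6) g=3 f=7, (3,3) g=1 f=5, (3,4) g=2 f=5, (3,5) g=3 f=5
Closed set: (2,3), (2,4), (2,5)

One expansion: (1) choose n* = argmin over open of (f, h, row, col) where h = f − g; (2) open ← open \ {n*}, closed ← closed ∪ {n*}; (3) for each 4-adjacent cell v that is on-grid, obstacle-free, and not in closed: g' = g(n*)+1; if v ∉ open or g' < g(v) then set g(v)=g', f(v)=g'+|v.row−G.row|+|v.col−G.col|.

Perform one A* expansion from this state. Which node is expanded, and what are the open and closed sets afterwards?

expanded=(3,5); open=[(1,3) g=1 f=7, (1,4) g=2 f=7, (2,2) g=1 f=7, (2,6) g=3 f=7, (3,3) g=1 f=5, (3,4) g=2 f=5, (3,6) g=4 f=7, (4,5) g=4 f=5]; closed=[(2,3), (2,4), (2,5), (3,5)]

step 1: expand (3,5) (f=5, h=2) → closed; open now [(1,3) g=1 f=7, (1,4) g=2 f=7, (2,2) g=1 f=7, (2,6) g=3 f=7, (3,3) g=1 f=5, (3,4) g=2 f=5, (3,6) g=4 f=7, (4,5) g=4 f=5]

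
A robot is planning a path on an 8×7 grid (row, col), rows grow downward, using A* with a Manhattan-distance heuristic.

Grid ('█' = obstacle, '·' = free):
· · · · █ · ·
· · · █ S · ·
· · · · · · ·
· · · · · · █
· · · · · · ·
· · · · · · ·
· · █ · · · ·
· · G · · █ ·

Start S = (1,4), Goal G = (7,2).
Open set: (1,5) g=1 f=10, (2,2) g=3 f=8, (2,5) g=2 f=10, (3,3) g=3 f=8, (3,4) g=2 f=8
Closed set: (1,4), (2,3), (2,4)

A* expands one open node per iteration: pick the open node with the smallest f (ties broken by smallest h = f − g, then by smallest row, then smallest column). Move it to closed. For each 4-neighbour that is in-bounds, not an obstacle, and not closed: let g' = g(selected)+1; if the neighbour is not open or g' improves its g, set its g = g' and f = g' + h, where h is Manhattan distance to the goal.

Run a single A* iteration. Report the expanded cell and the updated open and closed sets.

step 1: expand (2,2) (f=8, h=5) → closed; open now [(1,2) g=4 f=10, (1,5) g=1 f=10, (2,1) g=4 f=10, (2,5) g=2 f=10, (3,2) g=4 f=8, (3,3) g=3 f=8, (3,4) g=2 f=8]

expanded=(2,2); open=[(1,2) g=4 f=10, (1,5) g=1 f=10, (2,1) g=4 f=10, (2,5) g=2 f=10, (3,2) g=4 f=8, (3,3) g=3 f=8, (3,4) g=2 f=8]; closed=[(1,4), (2,2), (2,3), (2,4)]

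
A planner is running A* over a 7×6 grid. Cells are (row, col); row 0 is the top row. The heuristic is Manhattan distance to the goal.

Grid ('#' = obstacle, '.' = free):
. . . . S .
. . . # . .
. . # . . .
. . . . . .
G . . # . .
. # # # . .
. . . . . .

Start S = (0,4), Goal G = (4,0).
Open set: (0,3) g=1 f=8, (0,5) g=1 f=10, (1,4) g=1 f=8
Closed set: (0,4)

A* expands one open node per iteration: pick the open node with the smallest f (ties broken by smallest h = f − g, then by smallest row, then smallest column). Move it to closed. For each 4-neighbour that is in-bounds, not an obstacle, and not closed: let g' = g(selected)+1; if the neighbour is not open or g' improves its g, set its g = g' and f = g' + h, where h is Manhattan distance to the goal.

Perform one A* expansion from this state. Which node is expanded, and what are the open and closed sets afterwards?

expanded=(0,3); open=[(0,2) g=2 f=8, (0,5) g=1 f=10, (1,4) g=1 f=8]; closed=[(0,3), (0,4)]

step 1: expand (0,3) (f=8, h=7) → closed; open now [(0,2) g=2 f=8, (0,5) g=1 f=10, (1,4) g=1 f=8]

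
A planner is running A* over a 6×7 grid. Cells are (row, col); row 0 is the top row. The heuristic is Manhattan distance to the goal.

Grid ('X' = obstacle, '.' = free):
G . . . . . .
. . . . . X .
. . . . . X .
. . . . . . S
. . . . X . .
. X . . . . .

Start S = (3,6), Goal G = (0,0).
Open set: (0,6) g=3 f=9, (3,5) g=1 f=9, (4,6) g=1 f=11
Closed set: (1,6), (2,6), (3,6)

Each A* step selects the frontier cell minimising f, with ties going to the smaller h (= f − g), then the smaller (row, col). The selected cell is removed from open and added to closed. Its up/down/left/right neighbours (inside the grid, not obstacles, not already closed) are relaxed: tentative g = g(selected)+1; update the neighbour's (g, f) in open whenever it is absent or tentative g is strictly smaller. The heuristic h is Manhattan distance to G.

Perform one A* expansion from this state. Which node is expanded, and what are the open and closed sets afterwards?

step 1: expand (0,6) (f=9, h=6) → closed; open now [(0,5) g=4 f=9, (3,5) g=1 f=9, (4,6) g=1 f=11]

expanded=(0,6); open=[(0,5) g=4 f=9, (3,5) g=1 f=9, (4,6) g=1 f=11]; closed=[(0,6), (1,6), (2,6), (3,6)]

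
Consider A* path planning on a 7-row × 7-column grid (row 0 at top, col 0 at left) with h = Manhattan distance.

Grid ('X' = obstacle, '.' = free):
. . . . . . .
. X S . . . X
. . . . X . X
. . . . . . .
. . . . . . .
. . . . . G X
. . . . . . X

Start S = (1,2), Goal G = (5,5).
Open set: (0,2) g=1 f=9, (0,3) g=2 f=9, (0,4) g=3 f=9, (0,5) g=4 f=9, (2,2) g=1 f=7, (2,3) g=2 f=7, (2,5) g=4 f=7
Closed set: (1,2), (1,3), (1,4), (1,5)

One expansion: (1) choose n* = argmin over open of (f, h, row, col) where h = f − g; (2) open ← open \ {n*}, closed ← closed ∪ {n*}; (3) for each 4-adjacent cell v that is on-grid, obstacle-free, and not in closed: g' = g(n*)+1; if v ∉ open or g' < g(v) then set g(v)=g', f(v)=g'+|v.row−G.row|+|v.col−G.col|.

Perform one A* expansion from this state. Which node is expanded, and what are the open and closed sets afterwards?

step 1: expand (2,5) (f=7, h=3) → closed; open now [(0,2) g=1 f=9, (0,3) g=2 f=9, (0,4) g=3 f=9, (0,5) g=4 f=9, (2,2) g=1 f=7, (2,3) g=2 f=7, (3,5) g=5 f=7]

expanded=(2,5); open=[(0,2) g=1 f=9, (0,3) g=2 f=9, (0,4) g=3 f=9, (0,5) g=4 f=9, (2,2) g=1 f=7, (2,3) g=2 f=7, (3,5) g=5 f=7]; closed=[(1,2), (1,3), (1,4), (1,5), (2,5)]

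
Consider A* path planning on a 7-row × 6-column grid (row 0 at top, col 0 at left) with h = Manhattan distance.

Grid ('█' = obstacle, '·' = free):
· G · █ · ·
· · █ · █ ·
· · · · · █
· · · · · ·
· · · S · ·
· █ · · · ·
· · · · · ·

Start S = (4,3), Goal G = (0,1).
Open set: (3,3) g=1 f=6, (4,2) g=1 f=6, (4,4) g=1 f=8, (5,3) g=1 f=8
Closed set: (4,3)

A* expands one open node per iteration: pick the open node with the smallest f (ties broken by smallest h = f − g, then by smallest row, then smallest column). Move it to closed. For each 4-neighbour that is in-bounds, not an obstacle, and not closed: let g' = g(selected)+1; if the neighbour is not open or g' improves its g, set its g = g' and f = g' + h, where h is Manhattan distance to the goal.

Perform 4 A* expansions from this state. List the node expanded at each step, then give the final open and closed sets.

order=[(3,3) → (2,3) → (1,3) → (2,2)]; open=[(2,1) g=4 f=6, (2,4) g=3 f=8, (3,2) g=2 f=6, (3,4) g=2 f=8, (4,2) g=1 f=6, (4,4) g=1 f=8, (5,3) g=1 f=8]; closed=[(1,3), (2,2), (2,3), (3,3), (4,3)]

step 1: expand (3,3) (f=6, h=5) → closed; open now [(2,3) g=2 f=6, (3,2) g=2 f=6, (3,4) g=2 f=8, (4,2) g=1 f=6, (4,4) g=1 f=8, (5,3) g=1 f=8]
step 2: expand (2,3) (f=6, h=4) → closed; open now [(1,3) g=3 f=6, (2,2) g=3 f=6, (2,4) g=3 f=8, (3,2) g=2 f=6, (3,4) g=2 f=8, (4,2) g=1 f=6, (4,4) g=1 f=8, (5,3) g=1 f=8]
step 3: expand (1,3) (f=6, h=3) → closed; open now [(2,2) g=3 f=6, (2,4) g=3 f=8, (3,2) g=2 f=6, (3,4) g=2 f=8, (4,2) g=1 f=6, (4,4) g=1 f=8, (5,3) g=1 f=8]
step 4: expand (2,2) (f=6, h=3) → closed; open now [(2,1) g=4 f=6, (2,4) g=3 f=8, (3,2) g=2 f=6, (3,4) g=2 f=8, (4,2) g=1 f=6, (4,4) g=1 f=8, (5,3) g=1 f=8]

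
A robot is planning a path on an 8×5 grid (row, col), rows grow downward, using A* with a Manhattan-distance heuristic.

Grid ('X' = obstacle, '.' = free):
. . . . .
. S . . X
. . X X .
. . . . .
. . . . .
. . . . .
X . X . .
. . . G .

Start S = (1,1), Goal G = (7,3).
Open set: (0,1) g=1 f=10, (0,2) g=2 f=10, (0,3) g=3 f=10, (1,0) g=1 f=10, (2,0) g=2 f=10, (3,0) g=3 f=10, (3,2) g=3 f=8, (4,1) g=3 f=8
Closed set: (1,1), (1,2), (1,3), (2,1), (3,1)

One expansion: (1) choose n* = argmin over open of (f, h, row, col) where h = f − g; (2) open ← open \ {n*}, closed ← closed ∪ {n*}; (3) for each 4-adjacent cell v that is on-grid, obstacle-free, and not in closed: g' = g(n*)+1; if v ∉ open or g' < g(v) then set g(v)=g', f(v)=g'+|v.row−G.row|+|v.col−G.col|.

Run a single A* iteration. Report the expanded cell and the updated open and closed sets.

step 1: expand (3,2) (f=8, h=5) → closed; open now [(0,1) g=1 f=10, (0,2) g=2 f=10, (0,3) g=3 f=10, (1,0) g=1 f=10, (2,0) g=2 f=10, (3,0) g=3 f=10, (3,3) g=4 f=8, (4,1) g=3 f=8, (4,2) g=4 f=8]

expanded=(3,2); open=[(0,1) g=1 f=10, (0,2) g=2 f=10, (0,3) g=3 f=10, (1,0) g=1 f=10, (2,0) g=2 f=10, (3,0) g=3 f=10, (3,3) g=4 f=8, (4,1) g=3 f=8, (4,2) g=4 f=8]; closed=[(1,1), (1,2), (1,3), (2,1), (3,1), (3,2)]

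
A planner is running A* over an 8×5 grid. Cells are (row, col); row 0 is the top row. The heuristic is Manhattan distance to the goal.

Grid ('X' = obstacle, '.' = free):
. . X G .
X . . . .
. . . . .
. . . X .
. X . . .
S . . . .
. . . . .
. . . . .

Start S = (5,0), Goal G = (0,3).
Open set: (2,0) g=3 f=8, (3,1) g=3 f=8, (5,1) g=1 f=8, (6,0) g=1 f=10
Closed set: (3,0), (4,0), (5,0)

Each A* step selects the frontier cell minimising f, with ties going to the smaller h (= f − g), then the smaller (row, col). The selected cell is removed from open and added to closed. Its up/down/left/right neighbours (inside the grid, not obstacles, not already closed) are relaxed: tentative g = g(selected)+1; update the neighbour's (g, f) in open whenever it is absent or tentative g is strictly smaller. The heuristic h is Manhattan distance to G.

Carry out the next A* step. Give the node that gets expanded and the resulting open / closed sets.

step 1: expand (2,0) (f=8, h=5) → closed; open now [(2,1) g=4 f=8, (3,1) g=3 f=8, (5,1) g=1 f=8, (6,0) g=1 f=10]

expanded=(2,0); open=[(2,1) g=4 f=8, (3,1) g=3 f=8, (5,1) g=1 f=8, (6,0) g=1 f=10]; closed=[(2,0), (3,0), (4,0), (5,0)]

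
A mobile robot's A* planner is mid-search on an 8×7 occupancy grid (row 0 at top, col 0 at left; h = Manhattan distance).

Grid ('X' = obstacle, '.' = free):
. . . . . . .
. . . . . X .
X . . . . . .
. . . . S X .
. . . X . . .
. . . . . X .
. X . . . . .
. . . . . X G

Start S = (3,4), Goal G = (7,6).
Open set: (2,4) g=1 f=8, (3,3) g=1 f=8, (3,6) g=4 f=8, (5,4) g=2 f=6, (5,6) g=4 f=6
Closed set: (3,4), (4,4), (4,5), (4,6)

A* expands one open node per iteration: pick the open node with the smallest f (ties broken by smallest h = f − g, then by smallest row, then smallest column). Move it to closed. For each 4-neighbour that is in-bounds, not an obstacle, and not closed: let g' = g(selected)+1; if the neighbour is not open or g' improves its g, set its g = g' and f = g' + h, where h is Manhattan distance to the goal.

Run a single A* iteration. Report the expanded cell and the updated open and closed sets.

step 1: expand (5,6) (f=6, h=2) → closed; open now [(2,4) g=1 f=8, (3,3) g=1 f=8, (3,6) g=4 f=8, (5,4) g=2 f=6, (6,6) g=5 f=6]

expanded=(5,6); open=[(2,4) g=1 f=8, (3,3) g=1 f=8, (3,6) g=4 f=8, (5,4) g=2 f=6, (6,6) g=5 f=6]; closed=[(3,4), (4,4), (4,5), (4,6), (5,6)]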